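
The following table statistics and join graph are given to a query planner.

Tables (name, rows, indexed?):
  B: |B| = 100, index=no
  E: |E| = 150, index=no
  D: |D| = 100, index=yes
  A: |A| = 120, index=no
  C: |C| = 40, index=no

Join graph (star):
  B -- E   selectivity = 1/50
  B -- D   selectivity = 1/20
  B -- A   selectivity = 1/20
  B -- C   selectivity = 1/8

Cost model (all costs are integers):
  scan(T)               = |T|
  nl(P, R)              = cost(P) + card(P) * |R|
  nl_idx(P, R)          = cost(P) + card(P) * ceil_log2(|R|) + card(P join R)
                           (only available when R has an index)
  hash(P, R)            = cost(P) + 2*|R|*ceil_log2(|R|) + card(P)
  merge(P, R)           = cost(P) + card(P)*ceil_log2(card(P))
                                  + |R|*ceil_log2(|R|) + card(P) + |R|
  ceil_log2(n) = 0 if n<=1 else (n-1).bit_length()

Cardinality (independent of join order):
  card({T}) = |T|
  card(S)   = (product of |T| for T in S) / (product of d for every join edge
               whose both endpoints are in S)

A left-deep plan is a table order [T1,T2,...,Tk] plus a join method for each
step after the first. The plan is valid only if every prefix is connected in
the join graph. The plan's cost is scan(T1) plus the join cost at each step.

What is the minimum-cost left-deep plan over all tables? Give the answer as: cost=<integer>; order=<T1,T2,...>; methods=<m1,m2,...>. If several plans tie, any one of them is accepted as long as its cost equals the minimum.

cost=14560; order=E,B,C,D,A; methods=hash,hash,hash,hash

Selinger DP (subsets sized 1..n):
  {B}: scan cost=100, card=100
  {E}: scan cost=150, card=150
  {D}: scan cost=100, card=100
  {A}: scan cost=120, card=120
  {C}: scan cost=40, card=40
  {BE}: card=300; try (B,hash)→1700, (E,merge)→2250, (B,merge)→2300, (E,hash)→2600, (E,nl)→15100, (B,nl)→15150; best=1700 via (B,hash)
  {BD}: card=500; try (D,nl_idx)→1300, (D,hash)→1600, (B,hash)→1600, (D,merge)→1700, (B,merge)→1700, (D,nl)→10100 …(+1); best=1300 via (D,nl_idx)
  {AB}: card=600; try (B,hash)→1640, (A,merge)→1860, (B,merge)→1880, (A,hash)→1880, (A,nl)→12100, (B,nl)→12120; best=1640 via (B,hash)
  {BC}: card=500; try (C,hash)→680, (B,merge)→1120, (C,merge)→1180, (B,hash)→1480, (B,nl)→4040, (C,nl)→4100; best=680 via (C,hash)
  {BDE}: card=1500; try (D,hash)→3400, (E,hash)→4200, (D,nl_idx)→5300, (D,merge)→5500, (E,merge)→7650, (D,nl)→31700 …(+1); best=3400 via (D,hash)
  {ABE}: card=1800; try (A,hash)→3680, (E,hash)→4640, (A,merge)→5660, (E,merge)→9590, (A,nl)→37700, (E,nl)→91640; best=3680 via (A,hash)
  {BCE}: card=1500; try (C,hash)→2480, (E,hash)→3580, (C,merge)→4980, (E,merge)→7030, (C,nl)→13700, (E,nl)→75680; best=2480 via (C,hash)
  {ABD}: card=3000; try (A,hash)→3480, (D,hash)→3640, (A,merge)→7260, (D,nl_idx)→8840, (D,merge)→9040, (A,nl)→61300 …(+1); best=3480 via (A,hash)
  {BCD}: card=2500; try (C,hash)→2280, (D,hash)→2580, (D,merge)→6480, (C,merge)→6580, (D,nl_idx)→6680, (C,nl)→21300 …(+1); best=2280 via (C,hash)
  {ABC}: card=3000; try (C,hash)→2720, (A,hash)→2860, (A,merge)→6640, (C,merge)→8520, (C,nl)→25640, (A,nl)→60680; best=2720 via (C,hash)
  {ABDE}: card=9000; try (A,hash)→6580, (D,hash)→6880, (E,hash)→8880, (A,merge)→22360, (D,nl_idx)→25280, (D,merge)→26080 …(+4); best=6580 via (A,hash)
  {BCDE}: card=7500; try (D,hash)→5380, (C,hash)→5380, (E,hash)→7180, (D,nl_idx)→20480, (D,merge)→21280, (C,merge)→21680 …(+4); best=5380 via (D,hash)
  {ABCE}: card=9000; try (A,hash)→5660, (C,hash)→5960, (E,hash)→8120, (A,merge)→21440, (C,merge)→25560, (E,merge)→43070 …(+3); best=5660 via (A,hash)
  {ABCD}: card=15000; try (A,hash)→6460, (C,hash)→6960, (D,hash)→7120, (A,merge)→35740, (D,nl_idx)→38720, (D,merge)→42520 …(+4); best=6460 via (A,hash)
  {ABCDE}: card=45000; try (A,hash)→14560, (D,hash)→16060, (C,hash)→16060, (E,hash)→23860, (A,merge)→111340, (D,nl_idx)→113660 …(+7); best=14560 via (A,hash)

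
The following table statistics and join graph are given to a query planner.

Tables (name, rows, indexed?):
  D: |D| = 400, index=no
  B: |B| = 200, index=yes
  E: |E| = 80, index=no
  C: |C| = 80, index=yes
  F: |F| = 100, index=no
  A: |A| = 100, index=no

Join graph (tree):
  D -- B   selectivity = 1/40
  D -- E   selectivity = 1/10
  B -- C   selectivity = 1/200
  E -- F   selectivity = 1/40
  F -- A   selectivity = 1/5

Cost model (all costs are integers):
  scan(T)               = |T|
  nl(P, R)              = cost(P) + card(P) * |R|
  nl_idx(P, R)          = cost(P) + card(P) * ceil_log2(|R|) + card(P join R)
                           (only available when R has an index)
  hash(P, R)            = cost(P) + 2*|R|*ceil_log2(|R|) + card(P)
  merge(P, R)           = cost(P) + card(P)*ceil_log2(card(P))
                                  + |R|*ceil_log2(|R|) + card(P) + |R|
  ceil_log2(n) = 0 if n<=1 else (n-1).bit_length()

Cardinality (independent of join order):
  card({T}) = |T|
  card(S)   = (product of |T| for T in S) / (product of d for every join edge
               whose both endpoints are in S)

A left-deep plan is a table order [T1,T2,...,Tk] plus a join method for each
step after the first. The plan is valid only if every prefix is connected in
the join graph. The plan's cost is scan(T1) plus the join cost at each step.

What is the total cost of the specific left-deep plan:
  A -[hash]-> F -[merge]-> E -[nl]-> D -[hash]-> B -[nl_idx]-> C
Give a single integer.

step 1: scan A: cost=100, card=100
step 2: join F via hash
    card(P join F) = 100*100/(5) = 2000
    cost = 100 + 2*100*7 + 100 = 1600
step 3: join E via merge
    card(P join E) = 2000*80/(40) = 4000
    cost = 1600 + 2000*11 + 80*7 + 2000 + 80 = 26240
step 4: join D via nl
    card(P join D) = 4000*400/(10) = 160000
    cost = 26240 + 4000*400 = 1626240
step 5: join B via hash
    card(P join B) = 160000*200/(40) = 800000
    cost = 1626240 + 2*200*8 + 160000 = 1789440
step 6: join C via nl_idx
    card(P join C) = 800000*80/(200) = 320000
    cost = 1789440 + 800000*7 + 320000 = 7709440

7709440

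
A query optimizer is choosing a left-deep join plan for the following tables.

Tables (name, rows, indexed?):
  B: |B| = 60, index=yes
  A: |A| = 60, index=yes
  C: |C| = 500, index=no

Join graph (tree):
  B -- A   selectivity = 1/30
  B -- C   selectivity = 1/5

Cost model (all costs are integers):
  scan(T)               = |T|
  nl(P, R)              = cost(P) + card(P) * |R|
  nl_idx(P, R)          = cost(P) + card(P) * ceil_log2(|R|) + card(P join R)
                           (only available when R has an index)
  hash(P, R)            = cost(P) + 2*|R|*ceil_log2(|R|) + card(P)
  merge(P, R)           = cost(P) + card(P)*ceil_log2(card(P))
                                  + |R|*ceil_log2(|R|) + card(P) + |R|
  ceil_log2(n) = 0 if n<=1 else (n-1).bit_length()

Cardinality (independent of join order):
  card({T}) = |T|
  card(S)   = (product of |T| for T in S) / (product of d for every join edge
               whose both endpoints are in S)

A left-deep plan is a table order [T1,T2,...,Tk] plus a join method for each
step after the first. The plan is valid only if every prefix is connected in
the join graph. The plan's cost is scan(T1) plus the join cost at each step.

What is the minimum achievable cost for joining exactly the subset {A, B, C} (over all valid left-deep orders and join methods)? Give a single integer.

6500

Selinger DP over subsets of {A,B,C}:
  {B}: scan cost=60, card=60
  {A}: scan cost=60, card=60
  {C}: scan cost=500, card=500
  {AB}: card=120; try (B,nl_idx)→540, (A,nl_idx)→540, (B,hash)→840, (A,hash)→840, (B,merge)→900, (A,merge)→900 …(+2); best=540 via (B,nl_idx)
  {BC}: card=6000; try (B,hash)→1720, (C,merge)→5480, (B,merge)→5920, (C,hash)→9120, (B,nl_idx)→9500, (C,nl)→30060 …(+1); best=1720 via (B,hash)
  {ABC}: card=12000; try (C,merge)→6500, (A,hash)→8440, (C,hash)→9660, (A,nl_idx)→49720, (C,nl)→60540, (A,merge)→86140 …(+1); best=6500 via (C,merge)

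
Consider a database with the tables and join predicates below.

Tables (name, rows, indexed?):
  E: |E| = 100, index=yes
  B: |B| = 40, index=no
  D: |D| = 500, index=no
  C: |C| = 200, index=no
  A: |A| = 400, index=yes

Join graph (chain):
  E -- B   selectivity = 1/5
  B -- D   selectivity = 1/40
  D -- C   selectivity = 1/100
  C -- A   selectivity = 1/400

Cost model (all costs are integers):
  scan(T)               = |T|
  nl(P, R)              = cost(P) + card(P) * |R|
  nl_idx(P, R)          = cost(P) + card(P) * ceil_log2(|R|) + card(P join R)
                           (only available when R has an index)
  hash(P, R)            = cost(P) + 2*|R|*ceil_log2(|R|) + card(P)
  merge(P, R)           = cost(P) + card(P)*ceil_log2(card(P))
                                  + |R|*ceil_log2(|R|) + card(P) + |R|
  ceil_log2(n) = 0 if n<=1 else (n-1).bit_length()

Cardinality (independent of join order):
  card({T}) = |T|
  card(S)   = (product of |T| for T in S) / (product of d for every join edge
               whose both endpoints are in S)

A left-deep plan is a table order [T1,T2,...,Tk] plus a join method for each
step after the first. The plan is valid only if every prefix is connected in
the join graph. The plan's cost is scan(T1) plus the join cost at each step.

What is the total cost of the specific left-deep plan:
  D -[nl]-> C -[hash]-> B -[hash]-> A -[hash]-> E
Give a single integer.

112580

step 1: scan D: cost=500, card=500
step 2: join C via nl
    card(P join C) = 500*200/(100) = 1000
    cost = 500 + 500*200 = 100500
step 3: join B via hash
    card(P join B) = 1000*40/(40) = 1000
    cost = 100500 + 2*40*6 + 1000 = 101980
step 4: join A via hash
    card(P join A) = 1000*400/(400) = 1000
    cost = 101980 + 2*400*9 + 1000 = 110180
step 5: join E via hash
    card(P join E) = 1000*100/(5) = 20000
    cost = 110180 + 2*100*7 + 1000 = 112580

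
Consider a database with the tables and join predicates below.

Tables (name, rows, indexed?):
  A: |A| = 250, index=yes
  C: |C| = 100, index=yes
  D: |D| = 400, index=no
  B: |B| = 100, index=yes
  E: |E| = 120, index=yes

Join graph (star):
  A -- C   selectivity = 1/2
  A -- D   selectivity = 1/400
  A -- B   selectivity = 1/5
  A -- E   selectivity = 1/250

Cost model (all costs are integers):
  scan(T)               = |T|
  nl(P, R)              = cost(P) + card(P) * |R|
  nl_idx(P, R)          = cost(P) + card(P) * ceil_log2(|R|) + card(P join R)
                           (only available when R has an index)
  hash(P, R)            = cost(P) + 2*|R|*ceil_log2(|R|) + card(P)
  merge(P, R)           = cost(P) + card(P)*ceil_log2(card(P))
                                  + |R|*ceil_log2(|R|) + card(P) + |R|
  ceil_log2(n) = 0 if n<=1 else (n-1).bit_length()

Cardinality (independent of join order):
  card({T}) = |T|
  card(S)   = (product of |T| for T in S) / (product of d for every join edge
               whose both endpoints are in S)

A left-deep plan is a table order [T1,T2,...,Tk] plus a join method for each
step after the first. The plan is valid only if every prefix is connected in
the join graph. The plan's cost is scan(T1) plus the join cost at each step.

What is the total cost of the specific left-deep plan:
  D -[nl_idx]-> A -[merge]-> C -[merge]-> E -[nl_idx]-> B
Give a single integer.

357360

step 1: scan D: cost=400, card=400
step 2: join A via nl_idx
    card(P join A) = 400*250/(400) = 250
    cost = 400 + 400*8 + 250 = 3850
step 3: join C via merge
    card(P join C) = 250*100/(2) = 12500
    cost = 3850 + 250*8 + 100*7 + 250 + 100 = 6900
step 4: join E via merge
    card(P join E) = 12500*120/(250) = 6000
    cost = 6900 + 12500*14 + 120*7 + 12500 + 120 = 195360
step 5: join B via nl_idx
    card(P join B) = 6000*100/(5) = 120000
    cost = 195360 + 6000*7 + 120000 = 357360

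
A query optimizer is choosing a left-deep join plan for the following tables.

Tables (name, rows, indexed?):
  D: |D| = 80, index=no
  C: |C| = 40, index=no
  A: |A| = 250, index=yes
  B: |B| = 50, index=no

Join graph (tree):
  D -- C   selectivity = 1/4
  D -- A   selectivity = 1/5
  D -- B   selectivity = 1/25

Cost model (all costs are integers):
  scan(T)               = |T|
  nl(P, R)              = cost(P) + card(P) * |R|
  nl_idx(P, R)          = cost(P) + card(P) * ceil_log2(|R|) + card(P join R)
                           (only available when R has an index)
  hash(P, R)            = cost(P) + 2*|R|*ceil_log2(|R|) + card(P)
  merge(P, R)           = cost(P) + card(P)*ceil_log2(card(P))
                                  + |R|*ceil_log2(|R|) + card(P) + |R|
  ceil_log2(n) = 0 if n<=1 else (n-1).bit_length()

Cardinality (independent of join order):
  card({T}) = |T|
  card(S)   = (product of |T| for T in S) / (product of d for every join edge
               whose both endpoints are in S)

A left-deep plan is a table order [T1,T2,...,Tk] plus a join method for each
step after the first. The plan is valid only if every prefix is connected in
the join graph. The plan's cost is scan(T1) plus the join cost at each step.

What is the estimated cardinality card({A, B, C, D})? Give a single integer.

Tables in S: A(250), B(50), C(40), D(80)
Edges inside S: D-C(d=4), D-A(d=5), D-B(d=25)
numerator = 250 * 50 * 40 * 80 = 40000000
denominator = 4 * 5 * 25 = 500
card(S) = 40000000 / 500 = 80000

80000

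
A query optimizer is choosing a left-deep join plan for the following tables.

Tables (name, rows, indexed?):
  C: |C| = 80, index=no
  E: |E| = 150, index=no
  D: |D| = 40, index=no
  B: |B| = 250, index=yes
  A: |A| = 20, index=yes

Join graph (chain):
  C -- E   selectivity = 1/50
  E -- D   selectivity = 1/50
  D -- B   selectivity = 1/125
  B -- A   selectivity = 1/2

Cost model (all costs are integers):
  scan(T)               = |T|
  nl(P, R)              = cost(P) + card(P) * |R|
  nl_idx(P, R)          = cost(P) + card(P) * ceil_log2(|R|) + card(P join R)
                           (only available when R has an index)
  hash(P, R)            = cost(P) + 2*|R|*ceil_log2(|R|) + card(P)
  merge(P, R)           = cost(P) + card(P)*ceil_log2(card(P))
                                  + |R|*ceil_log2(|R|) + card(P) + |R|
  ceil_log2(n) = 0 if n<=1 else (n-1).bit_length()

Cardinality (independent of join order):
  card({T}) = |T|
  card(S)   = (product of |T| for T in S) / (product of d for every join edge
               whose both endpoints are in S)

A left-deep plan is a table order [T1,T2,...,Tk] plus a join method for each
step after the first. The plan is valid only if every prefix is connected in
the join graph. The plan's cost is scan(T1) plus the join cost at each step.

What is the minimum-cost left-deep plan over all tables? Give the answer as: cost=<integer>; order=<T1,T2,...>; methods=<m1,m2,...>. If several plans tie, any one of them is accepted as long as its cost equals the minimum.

Selinger DP (subsets sized 1..n):
  {C}: scan cost=80, card=80
  {E}: scan cost=150, card=150
  {D}: scan cost=40, card=40
  {B}: scan cost=250, card=250
  {A}: scan cost=20, card=20
  {CE}: card=240; try (C,hash)→1420, (E,merge)→2070, (C,merge)→2140, (E,hash)→2560, (E,nl)→12080, (C,nl)→12150; best=1420 via (C,hash)
  {DE}: card=120; try (D,hash)→780, (E,merge)→1670, (D,merge)→1780, (E,hash)→2480, (E,nl)→6040, (D,nl)→6150; best=780 via (D,hash)
  {BD}: card=80; try (B,nl_idx)→440, (D,hash)→980, (B,merge)→2570, (D,merge)→2780, (B,hash)→4080, (B,nl)→10040 …(+1); best=440 via (B,nl_idx)
  {AB}: card=2500; try (A,hash)→700, (B,merge)→2390, (A,merge)→2620, (B,nl_idx)→2680, (A,nl_idx)→4000, (B,hash)→4040 …(+2); best=700 via (A,hash)
  {CDE}: card=192; try (C,hash)→2020, (D,hash)→2140, (C,merge)→2380, (D,merge)→3860, (C,nl)→10380, (D,nl)→11020; best=2020 via (C,hash)
  {BDE}: card=240; try (B,nl_idx)→1980, (E,merge)→2430, (E,hash)→2920, (B,merge)→3990, (B,hash)→4900, (E,nl)→12440 …(+1); best=1980 via (B,nl_idx)
  {ABD}: card=800; try (A,hash)→720, (A,merge)→1200, (A,nl_idx)→1640, (A,nl)→2040, (D,hash)→3680, (D,merge)→33480 …(+1); best=720 via (A,hash)
  {BCDE}: card=384; try (C,hash)→3340, (B,nl_idx)→3940, (C,merge)→4780, (B,merge)→5998, (B,hash)→6212, (C,nl)→21180 …(+1); best=3340 via (C,hash)
  {ABDE}: card=2400; try (A,hash)→2420, (E,hash)→3920, (A,merge)→4260, (A,nl_idx)→5580, (A,nl)→6780, (E,merge)→10870 …(+1); best=2420 via (A,hash)
  {ABCDE}: card=3840; try (A,hash)→3924, (C,hash)→5940, (A,merge)→7300, (A,nl_idx)→9100, (A,nl)→11020, (C,merge)→34260 …(+1); best=3924 via (A,hash)

cost=3924; order=E,D,B,C,A; methods=hash,nl_idx,hash,hash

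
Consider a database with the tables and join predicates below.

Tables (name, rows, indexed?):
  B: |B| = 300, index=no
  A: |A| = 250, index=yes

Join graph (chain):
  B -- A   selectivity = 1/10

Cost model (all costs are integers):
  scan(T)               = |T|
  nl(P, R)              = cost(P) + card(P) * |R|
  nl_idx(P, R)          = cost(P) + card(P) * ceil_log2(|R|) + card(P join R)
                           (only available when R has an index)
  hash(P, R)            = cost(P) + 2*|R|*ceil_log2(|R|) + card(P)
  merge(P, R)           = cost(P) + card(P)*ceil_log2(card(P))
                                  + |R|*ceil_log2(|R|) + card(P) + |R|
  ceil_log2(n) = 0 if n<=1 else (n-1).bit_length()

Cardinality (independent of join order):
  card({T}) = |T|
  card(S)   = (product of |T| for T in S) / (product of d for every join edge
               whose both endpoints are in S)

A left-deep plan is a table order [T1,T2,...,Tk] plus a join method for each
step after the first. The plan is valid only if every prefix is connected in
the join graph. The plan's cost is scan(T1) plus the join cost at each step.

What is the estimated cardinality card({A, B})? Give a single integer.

7500

Tables in S: A(250), B(300)
Edges inside S: B-A(d=10)
numerator = 250 * 300 = 75000
denominator = 10 = 10
card(S) = 75000 / 10 = 7500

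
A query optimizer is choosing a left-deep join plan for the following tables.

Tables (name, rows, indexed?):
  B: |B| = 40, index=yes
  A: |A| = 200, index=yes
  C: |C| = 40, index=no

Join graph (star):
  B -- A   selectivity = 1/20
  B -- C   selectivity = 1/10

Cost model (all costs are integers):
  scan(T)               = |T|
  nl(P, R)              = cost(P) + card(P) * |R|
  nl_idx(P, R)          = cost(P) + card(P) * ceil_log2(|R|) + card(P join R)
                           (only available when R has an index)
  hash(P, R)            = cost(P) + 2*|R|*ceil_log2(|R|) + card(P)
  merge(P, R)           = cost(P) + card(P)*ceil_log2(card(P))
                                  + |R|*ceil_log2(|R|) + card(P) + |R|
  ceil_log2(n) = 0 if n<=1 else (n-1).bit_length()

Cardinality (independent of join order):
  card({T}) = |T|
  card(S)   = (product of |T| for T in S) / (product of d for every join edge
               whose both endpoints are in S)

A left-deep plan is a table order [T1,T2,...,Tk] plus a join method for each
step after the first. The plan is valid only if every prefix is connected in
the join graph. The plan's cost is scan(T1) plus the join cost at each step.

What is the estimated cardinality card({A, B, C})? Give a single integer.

Tables in S: A(200), B(40), C(40)
Edges inside S: B-A(d=20), B-C(d=10)
numerator = 200 * 40 * 40 = 320000
denominator = 20 * 10 = 200
card(S) = 320000 / 200 = 1600

1600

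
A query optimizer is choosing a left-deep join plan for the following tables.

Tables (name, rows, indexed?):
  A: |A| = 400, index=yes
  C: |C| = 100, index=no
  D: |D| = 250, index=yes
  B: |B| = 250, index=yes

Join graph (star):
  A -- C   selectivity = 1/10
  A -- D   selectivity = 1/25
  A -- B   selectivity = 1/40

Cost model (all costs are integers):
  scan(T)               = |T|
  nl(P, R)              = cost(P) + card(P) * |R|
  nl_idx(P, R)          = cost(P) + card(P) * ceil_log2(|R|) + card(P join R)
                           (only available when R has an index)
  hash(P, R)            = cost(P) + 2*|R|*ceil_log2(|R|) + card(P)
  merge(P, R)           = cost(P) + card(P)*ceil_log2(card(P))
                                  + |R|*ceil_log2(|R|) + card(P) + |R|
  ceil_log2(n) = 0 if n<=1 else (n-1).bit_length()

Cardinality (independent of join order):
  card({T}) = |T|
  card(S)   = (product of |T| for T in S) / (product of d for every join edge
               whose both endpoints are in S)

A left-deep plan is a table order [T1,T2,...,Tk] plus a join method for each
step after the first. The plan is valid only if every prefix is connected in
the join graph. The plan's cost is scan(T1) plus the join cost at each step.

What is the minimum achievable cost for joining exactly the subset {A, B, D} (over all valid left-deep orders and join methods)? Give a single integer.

11300

Selinger DP over subsets of {A,B,D}:
  {A}: scan cost=400, card=400
  {D}: scan cost=250, card=250
  {B}: scan cost=250, card=250
  {AD}: card=4000; try (D,hash)→4800, (A,merge)→6500, (A,nl_idx)→6500, (D,merge)→6650, (D,nl_idx)→7600, (A,hash)→7700 …(+2); best=4800 via (D,hash)
  {AB}: card=2500; try (B,hash)→4800, (A,nl_idx)→5000, (B,nl_idx)→6100, (A,merge)→6500, (B,merge)→6650, (A,hash)→7700 …(+2); best=4800 via (B,hash)
  {ABD}: card=25000; try (D,hash)→11300, (B,hash)→12800, (D,merge)→39550, (D,nl_idx)→49800, (B,merge)→59050, (B,nl_idx)→61800 …(+2); best=11300 via (D,hash)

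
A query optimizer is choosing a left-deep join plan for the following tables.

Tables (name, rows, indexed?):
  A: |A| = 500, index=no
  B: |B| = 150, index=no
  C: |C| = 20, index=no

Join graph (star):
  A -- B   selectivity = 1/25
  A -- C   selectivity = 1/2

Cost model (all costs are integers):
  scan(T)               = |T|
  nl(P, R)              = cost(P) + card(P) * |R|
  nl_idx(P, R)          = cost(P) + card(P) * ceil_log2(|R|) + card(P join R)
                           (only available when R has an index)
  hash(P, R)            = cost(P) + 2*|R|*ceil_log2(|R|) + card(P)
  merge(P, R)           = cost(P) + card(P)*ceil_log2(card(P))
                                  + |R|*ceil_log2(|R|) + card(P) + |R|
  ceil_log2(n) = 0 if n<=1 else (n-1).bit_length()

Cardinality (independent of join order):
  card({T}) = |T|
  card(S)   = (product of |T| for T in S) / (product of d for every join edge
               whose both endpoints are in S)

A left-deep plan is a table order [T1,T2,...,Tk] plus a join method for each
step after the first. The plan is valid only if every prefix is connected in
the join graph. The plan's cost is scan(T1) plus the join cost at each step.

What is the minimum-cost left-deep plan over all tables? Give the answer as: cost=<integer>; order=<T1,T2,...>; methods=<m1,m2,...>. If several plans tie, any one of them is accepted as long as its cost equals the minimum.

cost=6600; order=A,B,C; methods=hash,hash

Selinger DP (subsets sized 1..n):
  {A}: scan cost=500, card=500
  {B}: scan cost=150, card=150
  {C}: scan cost=20, card=20
  {AB}: card=3000; try (B,hash)→3400, (A,merge)→6500, (B,merge)→6850, (A,hash)→9300, (A,nl)→75150, (B,nl)→75500; best=3400 via (B,hash)
  {AC}: card=5000; try (C,hash)→1200, (A,merge)→5140, (C,merge)→5620, (A,hash)→9040, (A,nl)→10020, (C,nl)→10500; best=1200 via (C,hash)
  {ABC}: card=30000; try (C,hash)→6600, (B,hash)→8600, (C,merge)→42520, (C,nl)→63400, (B,merge)→72550, (B,nl)→751200; best=6600 via (C,hash)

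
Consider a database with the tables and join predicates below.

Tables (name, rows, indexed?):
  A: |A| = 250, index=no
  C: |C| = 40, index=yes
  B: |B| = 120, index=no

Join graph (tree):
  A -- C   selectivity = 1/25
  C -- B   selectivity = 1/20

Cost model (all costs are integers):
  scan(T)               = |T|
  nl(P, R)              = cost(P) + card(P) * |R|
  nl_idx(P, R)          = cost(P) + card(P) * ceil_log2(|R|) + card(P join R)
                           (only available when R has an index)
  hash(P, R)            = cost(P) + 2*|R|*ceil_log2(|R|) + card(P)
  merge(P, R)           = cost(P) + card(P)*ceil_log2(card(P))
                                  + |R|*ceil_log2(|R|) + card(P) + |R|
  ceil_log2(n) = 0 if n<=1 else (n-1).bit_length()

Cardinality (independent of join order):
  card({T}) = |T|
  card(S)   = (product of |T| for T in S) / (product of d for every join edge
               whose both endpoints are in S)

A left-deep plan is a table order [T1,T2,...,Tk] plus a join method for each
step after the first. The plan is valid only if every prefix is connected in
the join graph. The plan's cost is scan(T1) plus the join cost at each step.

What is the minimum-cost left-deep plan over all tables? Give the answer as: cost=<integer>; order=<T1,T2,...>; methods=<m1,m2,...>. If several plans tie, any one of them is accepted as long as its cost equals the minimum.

cost=3060; order=A,C,B; methods=hash,hash

Selinger DP (subsets sized 1..n):
  {A}: scan cost=250, card=250
  {C}: scan cost=40, card=40
  {B}: scan cost=120, card=120
  {AC}: card=400; try (C,hash)→980, (C,nl_idx)→2150, (A,merge)→2570, (C,merge)→2780, (A,hash)→4080, (A,nl)→10040 …(+1); best=980 via (C,hash)
  {BC}: card=240; try (C,hash)→720, (C,nl_idx)→1080, (B,merge)→1280, (C,merge)→1360, (B,hash)→1760, (B,nl)→4840 …(+1); best=720 via (C,hash)
  {ABC}: card=2400; try (B,hash)→3060, (A,hash)→4960, (A,merge)→5130, (B,merge)→5940, (B,nl)→48980, (A,nl)→60720; best=3060 via (B,hash)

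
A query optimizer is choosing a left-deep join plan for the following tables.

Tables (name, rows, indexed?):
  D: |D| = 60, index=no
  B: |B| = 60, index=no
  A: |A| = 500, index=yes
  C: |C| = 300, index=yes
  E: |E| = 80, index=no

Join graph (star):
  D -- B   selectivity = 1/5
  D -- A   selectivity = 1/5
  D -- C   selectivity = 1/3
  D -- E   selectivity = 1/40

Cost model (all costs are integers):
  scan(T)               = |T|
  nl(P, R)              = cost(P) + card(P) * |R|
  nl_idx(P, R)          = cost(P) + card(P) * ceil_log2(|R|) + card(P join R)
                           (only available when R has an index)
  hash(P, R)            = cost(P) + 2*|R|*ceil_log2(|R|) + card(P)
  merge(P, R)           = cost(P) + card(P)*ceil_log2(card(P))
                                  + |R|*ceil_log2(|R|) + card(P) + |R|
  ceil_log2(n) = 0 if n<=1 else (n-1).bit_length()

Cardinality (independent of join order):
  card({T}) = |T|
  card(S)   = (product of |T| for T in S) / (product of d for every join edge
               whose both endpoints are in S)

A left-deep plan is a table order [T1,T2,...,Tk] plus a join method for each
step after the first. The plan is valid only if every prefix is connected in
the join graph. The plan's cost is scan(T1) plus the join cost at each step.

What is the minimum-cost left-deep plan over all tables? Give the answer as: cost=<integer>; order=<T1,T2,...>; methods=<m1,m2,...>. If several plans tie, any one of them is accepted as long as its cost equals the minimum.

cost=161560; order=E,D,B,A,C; methods=hash,hash,hash,hash

Selinger DP (subsets sized 1..n):
  {D}: scan cost=60, card=60
  {B}: scan cost=60, card=60
  {A}: scan cost=500, card=500
  {C}: scan cost=300, card=300
  {E}: scan cost=80, card=80
  {BD}: card=720; try (D,hash)→840, (B,hash)→840, (D,merge)→900, (B,merge)→900, (D,nl)→3660, (B,nl)→3660; best=840 via (D,hash)
  {AD}: card=6000; try (D,hash)→1720, (A,merge)→5480, (D,merge)→5920, (A,nl_idx)→6600, (A,hash)→9120, (A,nl)→30060 …(+1); best=1720 via (D,hash)
  {CD}: card=6000; try (D,hash)→1320, (C,merge)→3480, (D,merge)→3720, (C,hash)→5520, (C,nl_idx)→6600, (C,nl)→18060 …(+1); best=1320 via (D,hash)
  {DE}: card=120; try (D,hash)→880, (E,merge)→1120, (D,merge)→1140, (E,hash)→1240, (E,nl)→4860, (D,nl)→4880; best=880 via (D,hash)
  {ABD}: card=72000; try (B,hash)→8440, (A,hash)→10560, (A,merge)→13760, (A,nl_idx)→79320, (B,merge)→86140, (A,nl)→360840 …(+1); best=8440 via (B,hash)
  {BCD}: card=72000; try (C,hash)→6960, (B,hash)→8040, (C,merge)→11760, (C,nl_idx)→79320, (B,merge)→85740, (C,nl)→216840 …(+1); best=6960 via (C,hash)
  {BDE}: card=1440; try (B,hash)→1720, (B,merge)→2260, (E,hash)→2680, (B,nl)→8080, (E,merge)→9400, (E,nl)→58440; best=1720 via (B,hash)
  {ACD}: card=600000; try (C,hash)→13120, (A,hash)→16320, (C,merge)→88720, (A,merge)→90320, (A,nl_idx)→655320, (C,nl_idx)→655720 …(+2); best=13120 via (C,hash)
  {ADE}: card=12000; try (A,merge)→6840, (E,hash)→8840, (A,hash)→10000, (A,nl_idx)→13960, (A,nl)→60880, (E,merge)→86360 …(+1); best=6840 via (A,merge)
  {CDE}: card=12000; try (C,merge)→4840, (C,hash)→6400, (E,hash)→8440, (C,nl_idx)→13960, (C,nl)→36880, (E,merge)→85960 …(+1); best=4840 via (C,merge)
  {ABCD}: card=7200000; try (C,hash)→85840, (A,hash)→87960, (B,hash)→613840, (C,merge)→1307440, (A,merge)→1307960, (A,nl_idx)→7854960 …(+5); best=85840 via (C,hash)
  {ABDE}: card=144000; try (A,hash)→12160, (B,hash)→19560, (A,merge)→24000, (E,hash)→81560, (A,nl_idx)→158680, (B,merge)→187260 …(+4); best=12160 via (A,hash)
  {BCDE}: card=144000; try (C,hash)→8560, (B,hash)→17560, (C,merge)→22000, (E,hash)→80080, (C,nl_idx)→158680, (B,merge)→185260 …(+4); best=8560 via (C,hash)
  {ACDE}: card=1200000; try (C,hash)→24240, (A,hash)→25840, (C,merge)→189840, (A,merge)→189840, (E,hash)→614240, (A,nl_idx)→1312840 …(+5); best=24240 via (C,hash)
  {ABCDE}: card=14400000; try (C,hash)→161560, (A,hash)→161560, (B,hash)→1224960, (A,merge)→2749560, (C,merge)→2751160, (E,hash)→7286960 …(+8); best=161560 via (C,hash)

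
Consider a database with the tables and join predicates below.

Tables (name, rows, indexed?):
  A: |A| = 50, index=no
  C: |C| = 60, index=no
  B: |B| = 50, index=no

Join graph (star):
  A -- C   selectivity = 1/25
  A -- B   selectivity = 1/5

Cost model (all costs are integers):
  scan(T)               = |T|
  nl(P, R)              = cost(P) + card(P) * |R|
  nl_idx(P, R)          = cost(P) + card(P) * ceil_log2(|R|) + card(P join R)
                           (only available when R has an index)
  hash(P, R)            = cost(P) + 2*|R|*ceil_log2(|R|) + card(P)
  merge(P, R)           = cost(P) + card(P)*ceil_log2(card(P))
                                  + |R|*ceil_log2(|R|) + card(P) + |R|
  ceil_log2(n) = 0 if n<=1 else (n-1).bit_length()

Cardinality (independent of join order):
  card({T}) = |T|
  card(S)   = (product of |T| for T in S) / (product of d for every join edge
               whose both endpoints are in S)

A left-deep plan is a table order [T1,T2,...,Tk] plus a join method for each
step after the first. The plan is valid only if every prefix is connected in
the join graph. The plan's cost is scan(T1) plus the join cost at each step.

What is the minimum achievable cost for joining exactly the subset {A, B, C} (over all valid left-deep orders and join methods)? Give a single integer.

1440

Selinger DP over subsets of {A,B,C}:
  {A}: scan cost=50, card=50
  {C}: scan cost=60, card=60
  {B}: scan cost=50, card=50
  {AC}: card=120; try (A,hash)→720, (C,hash)→820, (C,merge)→820, (A,merge)→830, (C,nl)→3050, (A,nl)→3060; best=720 via (A,hash)
  {AB}: card=500; try (B,hash)→700, (A,hash)→700, (B,merge)→750, (A,merge)→750, (B,nl)→2550, (A,nl)→2550; best=700 via (B,hash)
  {ABC}: card=1200; try (B,hash)→1440, (C,hash)→1920, (B,merge)→2030, (C,merge)→6120, (B,nl)→6720, (C,nl)→30700; best=1440 via (B,hash)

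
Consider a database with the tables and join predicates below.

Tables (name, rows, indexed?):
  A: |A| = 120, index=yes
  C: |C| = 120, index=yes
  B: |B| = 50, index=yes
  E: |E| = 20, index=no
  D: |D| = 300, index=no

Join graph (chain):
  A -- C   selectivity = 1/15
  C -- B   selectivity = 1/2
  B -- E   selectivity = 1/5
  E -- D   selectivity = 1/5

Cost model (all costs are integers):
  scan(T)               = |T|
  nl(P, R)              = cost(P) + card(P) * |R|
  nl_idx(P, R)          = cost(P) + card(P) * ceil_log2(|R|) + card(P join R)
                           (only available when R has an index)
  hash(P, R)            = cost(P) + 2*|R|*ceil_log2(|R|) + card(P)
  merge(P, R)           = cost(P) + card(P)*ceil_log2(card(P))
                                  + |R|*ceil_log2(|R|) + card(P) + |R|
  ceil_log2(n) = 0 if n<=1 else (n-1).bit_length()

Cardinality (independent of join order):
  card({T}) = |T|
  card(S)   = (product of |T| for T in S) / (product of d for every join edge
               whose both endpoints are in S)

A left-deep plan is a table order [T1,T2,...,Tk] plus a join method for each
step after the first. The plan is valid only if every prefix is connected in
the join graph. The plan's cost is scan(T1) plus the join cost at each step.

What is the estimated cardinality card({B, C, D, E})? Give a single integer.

Tables in S: B(50), C(120), D(300), E(20)
Edges inside S: C-B(d=2), B-E(d=5), E-D(d=5)
numerator = 50 * 120 * 300 * 20 = 36000000
denominator = 2 * 5 * 5 = 50
card(S) = 36000000 / 50 = 720000

720000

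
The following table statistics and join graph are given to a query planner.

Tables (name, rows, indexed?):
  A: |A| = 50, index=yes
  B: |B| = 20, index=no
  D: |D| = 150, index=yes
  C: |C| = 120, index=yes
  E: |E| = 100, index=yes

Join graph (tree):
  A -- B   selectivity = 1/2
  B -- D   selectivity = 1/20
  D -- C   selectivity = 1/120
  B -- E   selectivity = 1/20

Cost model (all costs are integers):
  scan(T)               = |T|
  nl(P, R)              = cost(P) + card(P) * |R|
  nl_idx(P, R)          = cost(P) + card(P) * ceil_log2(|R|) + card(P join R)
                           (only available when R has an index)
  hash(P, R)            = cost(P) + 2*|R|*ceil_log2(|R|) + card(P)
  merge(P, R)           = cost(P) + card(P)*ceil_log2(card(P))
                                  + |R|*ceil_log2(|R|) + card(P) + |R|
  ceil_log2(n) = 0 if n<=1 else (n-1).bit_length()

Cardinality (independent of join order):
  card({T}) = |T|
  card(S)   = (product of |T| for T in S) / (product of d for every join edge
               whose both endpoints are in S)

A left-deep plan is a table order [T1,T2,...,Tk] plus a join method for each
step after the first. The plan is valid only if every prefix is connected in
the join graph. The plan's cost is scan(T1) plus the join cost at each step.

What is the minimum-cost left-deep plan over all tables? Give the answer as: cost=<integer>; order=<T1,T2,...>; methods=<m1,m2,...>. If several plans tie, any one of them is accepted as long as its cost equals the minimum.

Selinger DP (subsets sized 1..n):
  {A}: scan cost=50, card=50
  {B}: scan cost=20, card=20
  {D}: scan cost=150, card=150
  {C}: scan cost=120, card=120
  {E}: scan cost=100, card=100
  {AB}: card=500; try (B,hash)→300, (A,merge)→490, (B,merge)→520, (A,hash)→640, (A,nl_idx)→640, (A,nl)→1020 …(+1); best=300 via (B,hash)
  {BD}: card=150; try (D,nl_idx)→330, (B,hash)→500, (D,merge)→1490, (B,merge)→1620, (D,hash)→2440, (D,nl)→3020 …(+1); best=330 via (D,nl_idx)
  {BE}: card=100; try (E,nl_idx)→260, (B,hash)→400, (E,merge)→940, (B,merge)→1020, (E,hash)→1440, (E,nl)→2020 …(+1); best=260 via (E,nl_idx)
  {CD}: card=150; try (D,nl_idx)→1230, (C,nl_idx)→1350, (C,hash)→1980, (D,merge)→2430, (C,merge)→2460, (D,hash)→2640 …(+2); best=1230 via (D,nl_idx)
  {ABD}: card=3750; try (A,hash)→1080, (A,merge)→2030, (D,hash)→3200, (A,nl_idx)→4980, (D,merge)→6650, (A,nl)→7830 …(+2); best=1080 via (A,hash)
  {ABE}: card=2500; try (A,hash)→960, (A,merge)→1410, (E,hash)→2200, (A,nl_idx)→3360, (A,nl)→5260, (E,merge)→6100 …(+2); best=960 via (A,hash)
  {BCD}: card=150; try (C,nl_idx)→1530, (B,hash)→1580, (C,hash)→2160, (C,merge)→2640, (B,merge)→2700, (B,nl)→4230 …(+1); best=1530 via (C,nl_idx)
  {BDE}: card=750; try (D,nl_idx)→1810, (E,hash)→1880, (E,nl_idx)→2130, (D,merge)→2410, (E,merge)→2480, (D,hash)→2760 …(+2); best=1810 via (D,nl_idx)
  {ABCD}: card=3750; try (A,hash)→2280, (A,merge)→3230, (A,nl_idx)→6180, (C,hash)→6510, (A,nl)→9030, (C,nl_idx)→31080 …(+2); best=2280 via (A,hash)
  {ABDE}: card=18750; try (A,hash)→3160, (D,hash)→5860, (E,hash)→6230, (A,merge)→10410, (A,nl_idx)→25060, (D,merge)→34810 …(+6); best=3160 via (A,hash)
  {BCDE}: card=750; try (E,hash)→3080, (E,nl_idx)→3330, (E,merge)→3680, (C,hash)→4240, (C,nl_idx)→7810, (C,merge)→11020 …(+2); best=3080 via (E,hash)
  {ABCDE}: card=18750; try (A,hash)→4430, (E,hash)→7430, (A,merge)→11680, (C,hash)→23590, (A,nl_idx)→26330, (A,nl)→40580 …(+6); best=4430 via (A,hash)

cost=4430; order=B,D,C,E,A; methods=nl_idx,nl_idx,hash,hash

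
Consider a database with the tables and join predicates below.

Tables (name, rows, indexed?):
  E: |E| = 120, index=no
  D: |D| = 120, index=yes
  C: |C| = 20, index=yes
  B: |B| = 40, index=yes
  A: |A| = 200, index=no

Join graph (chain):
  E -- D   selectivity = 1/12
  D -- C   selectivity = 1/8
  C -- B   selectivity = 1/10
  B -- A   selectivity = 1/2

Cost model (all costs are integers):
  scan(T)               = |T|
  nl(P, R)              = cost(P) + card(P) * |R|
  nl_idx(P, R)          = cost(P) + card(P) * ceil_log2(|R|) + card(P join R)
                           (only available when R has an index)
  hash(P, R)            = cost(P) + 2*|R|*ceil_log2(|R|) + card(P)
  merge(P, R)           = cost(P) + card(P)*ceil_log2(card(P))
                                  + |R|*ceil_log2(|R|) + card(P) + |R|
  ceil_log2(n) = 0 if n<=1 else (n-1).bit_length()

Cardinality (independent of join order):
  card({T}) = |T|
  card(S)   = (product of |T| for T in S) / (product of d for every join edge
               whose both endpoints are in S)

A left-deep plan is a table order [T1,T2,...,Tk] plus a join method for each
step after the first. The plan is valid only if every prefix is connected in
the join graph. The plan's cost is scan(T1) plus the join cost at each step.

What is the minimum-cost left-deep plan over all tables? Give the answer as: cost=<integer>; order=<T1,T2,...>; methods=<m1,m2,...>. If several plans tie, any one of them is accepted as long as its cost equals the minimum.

Selinger DP (subsets sized 1..n):
  {E}: scan cost=120, card=120
  {D}: scan cost=120, card=120
  {C}: scan cost=20, card=20
  {B}: scan cost=40, card=40
  {A}: scan cost=200, card=200
  {DE}: card=1200; try (E,hash)→1920, (D,hash)→1920, (E,merge)→2040, (D,merge)→2040, (D,nl_idx)→2160, (E,nl)→14520 …(+1); best=1920 via (E,hash)
  {CD}: card=300; try (C,hash)→440, (D,nl_idx)→460, (C,nl_idx)→1020, (D,merge)→1100, (C,merge)→1200, (D,hash)→1720 …(+2); best=440 via (C,hash)
  {BC}: card=80; try (B,nl_idx)→220, (C,hash)→280, (C,nl_idx)→320, (B,merge)→420, (C,merge)→440, (B,hash)→520 …(+2); best=220 via (B,nl_idx)
  {AB}: card=4000; try (B,hash)→880, (A,merge)→2120, (B,merge)→2280, (A,hash)→3280, (B,nl_idx)→5400, (A,nl)→8040 …(+1); best=880 via (B,hash)
  {CDE}: card=3000; try (E,hash)→2420, (C,hash)→3320, (E,merge)→4400, (C,nl_idx)→10920, (C,merge)→16440, (C,nl)→25920 …(+1); best=2420 via (E,hash)
  {BCD}: card=1200; try (B,hash)→1220, (D,merge)→1820, (D,hash)→1980, (D,nl_idx)→1980, (B,nl_idx)→3440, (B,merge)→3720 …(+2); best=1220 via (B,hash)
  {ABC}: card=8000; try (A,merge)→2660, (A,hash)→3500, (C,hash)→5080, (A,nl)→16220, (C,nl_idx)→28880, (C,merge)→53000 …(+1); best=2660 via (A,merge)
  {BCDE}: card=12000; try (E,hash)→4100, (B,hash)→5900, (E,merge)→16580, (B,nl_idx)→32420, (B,merge)→41700, (B,nl)→122420 …(+1); best=4100 via (E,hash)
  {ABCD}: card=120000; try (A,hash)→5620, (D,hash)→12340, (A,merge)→17420, (D,merge)→115620, (D,nl_idx)→178660, (A,nl)→241220 …(+1); best=5620 via (A,hash)
  {ABCDE}: card=1200000; try (A,hash)→19300, (E,hash)→127300, (A,merge)→185900, (E,merge)→2166580, (A,nl)→2404100, (E,nl)→14405620; best=19300 via (A,hash)

cost=19300; order=D,C,B,E,A; methods=hash,hash,hash,hash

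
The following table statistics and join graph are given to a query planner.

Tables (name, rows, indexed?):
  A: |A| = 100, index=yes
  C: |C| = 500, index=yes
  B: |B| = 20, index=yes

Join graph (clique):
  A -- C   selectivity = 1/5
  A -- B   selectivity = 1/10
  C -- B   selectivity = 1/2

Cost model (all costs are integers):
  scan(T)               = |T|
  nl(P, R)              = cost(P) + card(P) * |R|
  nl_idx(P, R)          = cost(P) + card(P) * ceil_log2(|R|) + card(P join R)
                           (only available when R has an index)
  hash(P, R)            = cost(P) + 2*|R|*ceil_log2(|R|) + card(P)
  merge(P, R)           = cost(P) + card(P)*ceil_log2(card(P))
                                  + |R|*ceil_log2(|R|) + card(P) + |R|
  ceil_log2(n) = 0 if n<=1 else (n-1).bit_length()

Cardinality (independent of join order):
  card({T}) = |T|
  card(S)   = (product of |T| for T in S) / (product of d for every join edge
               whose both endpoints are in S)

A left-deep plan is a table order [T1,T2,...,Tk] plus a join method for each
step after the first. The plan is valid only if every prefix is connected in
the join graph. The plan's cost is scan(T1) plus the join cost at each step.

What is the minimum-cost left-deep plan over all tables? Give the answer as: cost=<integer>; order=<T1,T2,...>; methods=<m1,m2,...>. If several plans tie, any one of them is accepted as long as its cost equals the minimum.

Selinger DP (subsets sized 1..n):
  {A}: scan cost=100, card=100
  {C}: scan cost=500, card=500
  {B}: scan cost=20, card=20
  {AC}: card=10000; try (A,hash)→2400, (C,merge)→5900, (A,merge)→6300, (C,hash)→9200, (C,nl_idx)→11000, (A,nl_idx)→14000 …(+2); best=2400 via (A,hash)
  {AB}: card=200; try (A,nl_idx)→360, (B,hash)→400, (B,nl_idx)→800, (A,merge)→940, (B,merge)→1020, (A,hash)→1440 …(+2); best=360 via (A,nl_idx)
  {BC}: card=5000; try (B,hash)→1200, (C,merge)→5140, (C,nl_idx)→5200, (B,merge)→5620, (B,nl_idx)→8000, (C,hash)→9040 …(+2); best=1200 via (B,hash)
  {ABC}: card=10000; try (C,merge)→7160, (A,hash)→7600, (C,hash)→9560, (C,nl_idx)→12160, (B,hash)→12600, (A,nl_idx)→46200 …(+6); best=7160 via (C,merge)

cost=7160; order=B,A,C; methods=nl_idx,merge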